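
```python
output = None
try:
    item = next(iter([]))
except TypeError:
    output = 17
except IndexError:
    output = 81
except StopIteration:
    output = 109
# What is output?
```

Step-by-step execution trace:
1. `item = next(iter([]))` raises StopIteration.
2. `except TypeError` does not match StopIteration; skipped.
3. `except IndexError` does not match StopIteration; skipped.
4. `except StopIteration` matches → output = 109.
Result: 109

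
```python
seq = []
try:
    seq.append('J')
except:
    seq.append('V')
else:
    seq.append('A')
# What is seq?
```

Step-by-step execution trace:
1. try: `seq.append('J')` → seq = ['J']. No exception raised.
2. `except` is skipped.
3. `else` runs (try completed without exception): `seq.append('A')` → seq = ['J', 'A'].
Result: ['J', 'A']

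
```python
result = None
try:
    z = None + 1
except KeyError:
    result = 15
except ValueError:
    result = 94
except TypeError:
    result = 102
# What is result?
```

Step-by-step execution trace:
1. `z = None + 1` raises TypeError.
2. `except KeyError` does not match TypeError; skipped.
3. `except ValueError` does not match TypeError; skipped.
4. `except TypeError` matches → result = 102.
Result: 102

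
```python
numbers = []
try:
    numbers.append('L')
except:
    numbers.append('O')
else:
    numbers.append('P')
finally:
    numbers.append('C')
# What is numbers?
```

Step-by-step execution trace:
1. try: `numbers.append('L')` → numbers = ['L']. No exception raised.
2. `except` is skipped.
3. `else` runs: `numbers.append('P')` → numbers = ['L', 'P'].
4. `finally` always runs: `numbers.append('C')` → numbers = ['L', 'P', 'C'].
Result: ['L', 'P', 'C']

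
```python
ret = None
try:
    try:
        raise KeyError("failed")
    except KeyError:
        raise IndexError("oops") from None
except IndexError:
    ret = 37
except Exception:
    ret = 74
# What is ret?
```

Step-by-step execution trace:
1. Inner try raises KeyError; inner `except KeyError` catches it.
2. `raise IndexError(...) from None` raises IndexError (from None suppresses __context__, but the active exception is still IndexError).
3. Outer `except IndexError` matches → ret = 37.
4. `except Exception` is not reached.
Result: 37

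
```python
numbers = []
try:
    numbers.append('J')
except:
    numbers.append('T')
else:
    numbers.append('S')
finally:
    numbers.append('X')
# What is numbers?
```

Step-by-step execution trace:
1. try: `numbers.append('J')` → numbers = ['J']. No exception raised.
2. `except` is skipped.
3. `else` runs: `numbers.append('S')` → numbers = ['J', 'S'].
4. `finally` always runs: `numbers.append('X')` → numbers = ['J', 'S', 'X'].
Result: ['J', 'S', 'X']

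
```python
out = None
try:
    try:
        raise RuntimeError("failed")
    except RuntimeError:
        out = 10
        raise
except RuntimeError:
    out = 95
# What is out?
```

Step-by-step execution trace:
1. Inner try: `raise RuntimeError("failed")` raises RuntimeError.
2. Inner `except RuntimeError` matches → out = 10.
3. bare `raise` re-raises the same RuntimeError.
4. Outer `except RuntimeError` matches → out = 95.
Result: 95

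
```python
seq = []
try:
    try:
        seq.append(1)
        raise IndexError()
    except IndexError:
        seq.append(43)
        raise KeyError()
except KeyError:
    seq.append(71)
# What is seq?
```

Step-by-step execution trace:
1. Inner try: `seq.append(1)` → seq = [1].
2. `raise IndexError()` raises IndexError.
3. Inner `except IndexError` matches → `seq.append(43)` → seq = [1, 43].
4. `raise KeyError()` raises KeyError; propagates to outer try.
5. Outer `except KeyError` matches → `seq.append(71)` → seq = [1, 43, 71].
Result: [1, 43, 71]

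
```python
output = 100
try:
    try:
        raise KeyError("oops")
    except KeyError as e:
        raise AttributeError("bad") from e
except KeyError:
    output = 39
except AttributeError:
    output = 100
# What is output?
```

Step-by-step execution trace:
1. Inner try raises KeyError; inner `except KeyError as e` catches it.
2. `raise AttributeError(...) from e` raises AttributeError (KeyError is attached as __cause__, but only AttributeError is active).
3. Outer `except KeyError` does not match AttributeError; skipped.
4. Outer `except AttributeError` matches → output = 100.
Result: 100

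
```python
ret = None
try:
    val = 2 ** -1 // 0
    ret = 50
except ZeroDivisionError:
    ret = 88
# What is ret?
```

Step-by-step execution trace:
1. `val = 2 ** -1 // 0` raises ZeroDivisionError.
2. `ret = 50` is not reached.
3. `except ZeroDivisionError` matches → ret = 88.
Result: 88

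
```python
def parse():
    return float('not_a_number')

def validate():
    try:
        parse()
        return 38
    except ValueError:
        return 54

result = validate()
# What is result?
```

Step-by-step execution trace:
1. `validate()` calls `parse()`.
2. `parse()` evaluates `float('not_a_number')`, which raises ValueError; it propagates to the caller.
3. `return 38` is not reached.
4. `except ValueError` in validate matches → returns 54.
5. result = 54.
Result: 54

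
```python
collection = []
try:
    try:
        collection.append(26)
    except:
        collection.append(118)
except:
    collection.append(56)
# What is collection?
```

Step-by-step execution trace:
1. Inner try: `collection.append(26)` → collection = [26]. No exception raised.
2. Inner `except` is skipped.
3. Inner try completes normally; outer `except` is skipped.
Result: [26]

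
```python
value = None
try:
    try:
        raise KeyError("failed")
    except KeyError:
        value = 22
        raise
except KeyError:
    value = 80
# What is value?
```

Step-by-step execution trace:
1. Inner try: `raise KeyError("failed")` raises KeyError.
2. Inner `except KeyError` matches → value = 22.
3. bare `raise` re-raises the same KeyError.
4. Outer `except KeyError` matches → value = 80.
Result: 80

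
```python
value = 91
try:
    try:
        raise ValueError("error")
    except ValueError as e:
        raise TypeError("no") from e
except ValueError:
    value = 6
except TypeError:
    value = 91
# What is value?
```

Step-by-step execution trace:
1. Inner try raises ValueError; inner `except ValueError as e` catches it.
2. `raise TypeError(...) from e` raises TypeError (ValueError is attached as __cause__, but only TypeError is active).
3. Outer `except ValueError` does not match TypeError; skipped.
4. Outer `except TypeError` matches → value = 91.
Result: 91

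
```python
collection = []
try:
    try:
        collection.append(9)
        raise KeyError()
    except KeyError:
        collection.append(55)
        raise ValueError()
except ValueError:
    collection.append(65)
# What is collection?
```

Step-by-step execution trace:
1. Inner try: `collection.append(9)` → collection = [9].
2. `raise KeyError()` raises KeyError.
3. Inner `except KeyError` matches → `collection.append(55)` → collection = [9, 55].
4. `raise ValueError()` raises ValueError; propagates to outer try.
5. Outer `except ValueError` matches → `collection.append(65)` → collection = [9, 55, 65].
Result: [9, 55, 65]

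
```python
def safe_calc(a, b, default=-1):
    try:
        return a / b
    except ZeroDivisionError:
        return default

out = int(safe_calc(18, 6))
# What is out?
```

Step-by-step execution trace:
1. `safe_calc(18, 6)` enters try: `return 18 / 6` → returns 3.0. No exception raised.
2. `except ZeroDivisionError` is skipped.
3. `int(3.0)` → 3 → out = 3.
Result: 3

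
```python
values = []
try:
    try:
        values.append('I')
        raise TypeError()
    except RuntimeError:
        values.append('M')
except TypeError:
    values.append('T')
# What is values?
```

Step-by-step execution trace:
1. Inner try: `values.append('I')` → values = ['I'].
2. `raise TypeError()` raises TypeError.
3. Inner `except RuntimeError` does not match TypeError; exception propagates to outer try.
4. Outer `except TypeError` matches → `values.append('T')` → values = ['I', 'T'].
Result: ['I', 'T']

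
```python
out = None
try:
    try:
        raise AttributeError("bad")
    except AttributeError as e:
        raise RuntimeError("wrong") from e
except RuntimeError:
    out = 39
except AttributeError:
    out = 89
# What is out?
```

Step-by-step execution trace:
1. Inner try raises AttributeError; inner `except AttributeError as e` catches it.
2. `raise RuntimeError(...) from e` raises RuntimeError (AttributeError is attached as __cause__, but only RuntimeError is active).
3. Outer `except RuntimeError` matches → out = 39.
4. `except AttributeError` is not reached.
Result: 39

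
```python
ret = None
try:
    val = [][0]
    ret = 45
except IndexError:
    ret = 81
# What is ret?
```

Step-by-step execution trace:
1. `val = [][0]` raises IndexError.
2. `ret = 45` is not reached.
3. `except IndexError` matches → ret = 81.
Result: 81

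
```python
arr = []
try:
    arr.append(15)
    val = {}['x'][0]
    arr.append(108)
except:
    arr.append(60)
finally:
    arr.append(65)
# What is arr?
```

Step-by-step execution trace:
1. try: `arr.append(15)` → arr = [15].
2. `val = {}['x'][0]` raises KeyError; `arr.append(108)` is not reached.
3. bare `except` matches → `arr.append(60)` → arr = [15, 60].
4. finally always runs: `arr.append(65)` → arr = [15, 60, 65].
Result: [15, 60, 65]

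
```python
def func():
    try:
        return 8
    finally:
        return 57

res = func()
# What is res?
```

Step-by-step execution trace:
1. `func()` enters try: `return 8` sets pending return value 8.
2. Before returning, `finally: return 57` runs and overrides the pending return.
3. func() returns 57 → res = 57.
Result: 57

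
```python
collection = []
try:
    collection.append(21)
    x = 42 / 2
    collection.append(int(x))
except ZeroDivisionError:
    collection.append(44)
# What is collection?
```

Step-by-step execution trace:
1. try: `collection.append(21)` → collection = [21].
2. `x = 42 / 2` → x = 21.0. No exception raised.
3. `collection.append(int(x))` → collection = [21, 21].
4. `except ZeroDivisionError` is skipped (no exception was raised).
Result: [21, 21]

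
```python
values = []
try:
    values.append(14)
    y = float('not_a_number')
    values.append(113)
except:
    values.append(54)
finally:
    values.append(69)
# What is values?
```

Step-by-step execution trace:
1. try: `values.append(14)` → values = [14].
2. `y = float('not_a_number')` raises ValueError; `values.append(113)` is not reached.
3. bare `except` matches → `values.append(54)` → values = [14, 54].
4. finally always runs: `values.append(69)` → values = [14, 54, 69].
Result: [14, 54, 69]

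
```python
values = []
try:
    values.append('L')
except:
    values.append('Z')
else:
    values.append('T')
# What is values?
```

Step-by-step execution trace:
1. try: `values.append('L')` → values = ['L']. No exception raised.
2. `except` is skipped.
3. `else` runs (try completed without exception): `values.append('T')` → values = ['L', 'T'].
Result: ['L', 'T']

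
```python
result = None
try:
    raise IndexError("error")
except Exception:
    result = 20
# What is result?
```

Step-by-step execution trace:
1. `raise IndexError(...)` raises IndexError.
2. `except Exception` matches (IndexError is a subclass of Exception) → result = 20.
Result: 20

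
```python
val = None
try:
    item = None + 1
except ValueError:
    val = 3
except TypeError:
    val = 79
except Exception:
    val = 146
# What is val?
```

Step-by-step execution trace:
1. `item = None + 1` raises TypeError.
2. `except ValueError` does not match TypeError; skipped.
3. `except TypeError` matches → val = 79.
4. Remaining except clauses are skipped.
Result: 79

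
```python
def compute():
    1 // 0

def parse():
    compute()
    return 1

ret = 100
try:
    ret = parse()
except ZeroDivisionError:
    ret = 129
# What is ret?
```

Step-by-step execution trace:
1. ret starts at 100.
2. try: `parse()` calls `compute()`.
3. `compute()` evaluates `1 // 0`, which raises ZeroDivisionError; it propagates through parse (uncaught).
4. `return 1` in parse is not reached; the assignment to ret does not complete.
5. `except ZeroDivisionError` matches → ret = 129.
Result: 129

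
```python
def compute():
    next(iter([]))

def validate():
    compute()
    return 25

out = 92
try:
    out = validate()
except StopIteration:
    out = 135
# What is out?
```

Step-by-step execution trace:
1. out starts at 92.
2. try: `validate()` calls `compute()`.
3. `compute()` evaluates `next(iter([]))`, which raises StopIteration; it propagates through validate (uncaught).
4. `return 25` in validate is not reached; the assignment to out does not complete.
5. `except StopIteration` matches → out = 135.
Result: 135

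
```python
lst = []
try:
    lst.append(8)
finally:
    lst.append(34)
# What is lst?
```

Step-by-step execution trace:
1. try: `lst.append(8)` → lst = [8].
2. The try body completes without raising.
3. finally always runs: `lst.append(34)` → lst = [8, 34].
Result: [8, 34]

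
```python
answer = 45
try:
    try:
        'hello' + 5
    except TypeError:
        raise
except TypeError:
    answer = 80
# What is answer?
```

Step-by-step execution trace:
1. Inner try: `'hello' + 5` raises TypeError.
2. Inner `except TypeError` matches; bare `raise` re-raises the same TypeError.
3. Outer `except TypeError` matches → answer = 80.
Result: 80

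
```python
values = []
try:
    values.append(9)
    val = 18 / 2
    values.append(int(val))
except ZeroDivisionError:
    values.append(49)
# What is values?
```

Step-by-step execution trace:
1. try: `values.append(9)` → values = [9].
2. `val = 18 / 2` → val = 9.0. No exception raised.
3. `values.append(int(val))` → values = [9, 9].
4. `except ZeroDivisionError` is skipped (no exception was raised).
Result: [9, 9]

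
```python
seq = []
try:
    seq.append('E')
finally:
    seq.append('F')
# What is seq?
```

Step-by-step execution trace:
1. try: `seq.append('E')` → seq = ['E'].
2. The try body completes without raising.
3. finally always runs: `seq.append('F')` → seq = ['E', 'F'].
Result: ['E', 'F']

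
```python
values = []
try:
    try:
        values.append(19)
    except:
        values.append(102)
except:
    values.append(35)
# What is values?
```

Step-by-step execution trace:
1. Inner try: `values.append(19)` → values = [19]. No exception raised.
2. Inner `except` is skipped.
3. Inner try completes normally; outer `except` is skipped.
Result: [19]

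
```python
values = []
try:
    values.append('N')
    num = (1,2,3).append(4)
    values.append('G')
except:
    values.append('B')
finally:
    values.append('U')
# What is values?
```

Step-by-step execution trace:
1. try: `values.append('N')` → values = ['N'].
2. `num = (1,2,3).append(4)` raises AttributeError; `values.append('G')` is not reached.
3. bare `except` matches → `values.append('B')` → values = ['N', 'B'].
4. finally always runs: `values.append('U')` → values = ['N', 'B', 'U'].
Result: ['N', 'B', 'U']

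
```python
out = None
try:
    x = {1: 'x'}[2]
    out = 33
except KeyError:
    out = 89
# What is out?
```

Step-by-step execution trace:
1. `x = {1: 'x'}[2]` raises KeyError.
2. `out = 33` is not reached.
3. `except KeyError` matches → out = 89.
Result: 89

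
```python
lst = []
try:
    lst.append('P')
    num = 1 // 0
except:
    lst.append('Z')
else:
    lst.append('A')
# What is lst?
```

Step-by-step execution trace:
1. try: `lst.append('P')` → lst = ['P'].
2. `num = 1 // 0` raises ZeroDivisionError.
3. bare `except` matches → `lst.append('Z')` → lst = ['P', 'Z'].
4. `else` is skipped (an exception was raised).
Result: ['P', 'Z']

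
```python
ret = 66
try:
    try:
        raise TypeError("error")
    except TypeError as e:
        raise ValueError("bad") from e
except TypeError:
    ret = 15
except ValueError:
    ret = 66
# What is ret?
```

Step-by-step execution trace:
1. Inner try raises TypeError; inner `except TypeError as e` catches it.
2. `raise ValueError(...) from e` raises ValueError (TypeError is attached as __cause__, but only ValueError is active).
3. Outer `except TypeError` does not match ValueError; skipped.
4. Outer `except ValueError` matches → ret = 66.
Result: 66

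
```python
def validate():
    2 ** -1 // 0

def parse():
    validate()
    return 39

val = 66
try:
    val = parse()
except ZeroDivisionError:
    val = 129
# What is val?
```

Step-by-step execution trace:
1. val starts at 66.
2. try: `parse()` calls `validate()`.
3. `validate()` evaluates `2 ** -1 // 0`, which raises ZeroDivisionError; it propagates through parse (uncaught).
4. `return 39` in parse is not reached; the assignment to val does not complete.
5. `except ZeroDivisionError` matches → val = 129.
Result: 129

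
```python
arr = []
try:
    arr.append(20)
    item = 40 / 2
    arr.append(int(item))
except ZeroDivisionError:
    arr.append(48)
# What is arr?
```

Step-by-step execution trace:
1. try: `arr.append(20)` → arr = [20].
2. `item = 40 / 2` → item = 20.0. No exception raised.
3. `arr.append(int(item))` → arr = [20, 20].
4. `except ZeroDivisionError` is skipped (no exception was raised).
Result: [20, 20]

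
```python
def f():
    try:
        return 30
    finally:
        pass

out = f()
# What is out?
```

Step-by-step execution trace:
1. `f()` enters try: `return 30` sets pending return value 30.
2. Before returning, `finally: pass` runs (no effect).
3. f() returns 30 → out = 30.
Result: 30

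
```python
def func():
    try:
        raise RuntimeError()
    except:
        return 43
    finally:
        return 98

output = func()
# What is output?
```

Step-by-step execution trace:
1. `func()` enters try: `raise RuntimeError()` raises RuntimeError.
2. bare `except` matches → `return 43` sets pending return value 43.
3. Before returning, `finally: return 98` runs and overrides the pending return.
4. func() returns 98 → output = 98.
Result: 98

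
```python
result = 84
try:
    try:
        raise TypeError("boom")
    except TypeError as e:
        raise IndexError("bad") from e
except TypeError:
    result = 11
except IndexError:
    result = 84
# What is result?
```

Step-by-step execution trace:
1. Inner try raises TypeError; inner `except TypeError as e` catches it.
2. `raise IndexError(...) from e` raises IndexError (TypeError is attached as __cause__, but only IndexError is active).
3. Outer `except TypeError` does not match IndexError; skipped.
4. Outer `except IndexError` matches → result = 84.
Result: 84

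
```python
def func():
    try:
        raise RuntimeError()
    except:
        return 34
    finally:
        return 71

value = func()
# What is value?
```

Step-by-step execution trace:
1. `func()` enters try: `raise RuntimeError()` raises RuntimeError.
2. bare `except` matches → `return 34` sets pending return value 34.
3. Before returning, `finally: return 71` runs and overrides the pending return.
4. func() returns 71 → value = 71.
Result: 71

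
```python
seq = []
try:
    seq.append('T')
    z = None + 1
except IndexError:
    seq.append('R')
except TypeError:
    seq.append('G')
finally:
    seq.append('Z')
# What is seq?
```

Step-by-step execution trace:
1. try: `seq.append('T')` → seq = ['T'].
2. `z = None + 1` raises TypeError.
3. `except IndexError` does not match TypeError; skipped.
4. `except TypeError` matches → `seq.append('G')` → seq = ['T', 'G'].
5. finally always runs: `seq.append('Z')` → seq = ['T', 'G', 'Z'].
Result: ['T', 'G', 'Z']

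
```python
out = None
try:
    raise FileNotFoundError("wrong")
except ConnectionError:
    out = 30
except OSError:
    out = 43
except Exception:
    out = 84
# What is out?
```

Step-by-step execution trace:
1. `raise FileNotFoundError(...)` raises FileNotFoundError.
2. `except ConnectionError` does not match (FileNotFoundError is not a subclass of ConnectionError); skipped.
3. `except OSError` matches (FileNotFoundError is a subclass of OSError) → out = 43.
4. `except Exception` is not reached.
Result: 43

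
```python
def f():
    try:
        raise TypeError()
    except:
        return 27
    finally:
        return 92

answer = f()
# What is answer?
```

Step-by-step execution trace:
1. `f()` enters try: `raise TypeError()` raises TypeError.
2. bare `except` matches → `return 27` sets pending return value 27.
3. Before returning, `finally: return 92` runs and overrides the pending return.
4. f() returns 92 → answer = 92.
Result: 92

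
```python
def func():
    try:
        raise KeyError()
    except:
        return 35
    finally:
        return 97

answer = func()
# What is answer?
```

Step-by-step execution trace:
1. `func()` enters try: `raise KeyError()` raises KeyError.
2. bare `except` matches → `return 35` sets pending return value 35.
3. Before returning, `finally: return 97` runs and overrides the pending return.
4. func() returns 97 → answer = 97.
Result: 97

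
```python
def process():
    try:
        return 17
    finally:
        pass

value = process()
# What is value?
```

Step-by-step execution trace:
1. `process()` enters try: `return 17` sets pending return value 17.
2. Before returning, `finally: pass` runs (no effect).
3. process() returns 17 → value = 17.
Result: 17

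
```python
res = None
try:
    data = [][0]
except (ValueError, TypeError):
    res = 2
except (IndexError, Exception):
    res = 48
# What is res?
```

Step-by-step execution trace:
1. `data = [][0]` raises IndexError.
2. `except (ValueError, TypeError)` does not match IndexError; skipped.
3. `except (IndexError, Exception)` matches (IndexError is in the tuple) → res = 48.
Result: 48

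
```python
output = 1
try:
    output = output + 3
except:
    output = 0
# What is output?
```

Step-by-step execution trace:
1. output starts at 1.
2. try: `output = output + 3` → output = 4. No exception raised.
3. `except` is skipped.
Result: 4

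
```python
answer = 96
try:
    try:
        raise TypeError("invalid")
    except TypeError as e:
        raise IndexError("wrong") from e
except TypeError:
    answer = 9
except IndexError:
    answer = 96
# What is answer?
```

Step-by-step execution trace:
1. Inner try raises TypeError; inner `except TypeError as e` catches it.
2. `raise IndexError(...) from e` raises IndexError (TypeError is attached as __cause__, but only IndexError is active).
3. Outer `except TypeError` does not match IndexError; skipped.
4. Outer `except IndexError` matches → answer = 96.
Result: 96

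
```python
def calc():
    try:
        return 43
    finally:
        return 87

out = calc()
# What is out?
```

Step-by-step execution trace:
1. `calc()` enters try: `return 43` sets pending return value 43.
2. Before returning, `finally: return 87` runs and overrides the pending return.
3. calc() returns 87 → out = 87.
Result: 87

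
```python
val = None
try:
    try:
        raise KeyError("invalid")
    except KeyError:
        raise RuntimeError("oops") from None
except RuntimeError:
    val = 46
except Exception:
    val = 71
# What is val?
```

Step-by-step execution trace:
1. Inner try raises KeyError; inner `except KeyError` catches it.
2. `raise RuntimeError(...) from None` raises RuntimeError (from None suppresses __context__, but the active exception is still RuntimeError).
3. Outer `except RuntimeError` matches → val = 46.
4. `except Exception` is not reached.
Result: 46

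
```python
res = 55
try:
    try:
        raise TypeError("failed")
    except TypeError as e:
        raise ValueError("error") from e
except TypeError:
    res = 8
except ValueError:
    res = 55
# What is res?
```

Step-by-step execution trace:
1. Inner try raises TypeError; inner `except TypeError as e` catches it.
2. `raise ValueError(...) from e` raises ValueError (TypeError is attached as __cause__, but only ValueError is active).
3. Outer `except TypeError` does not match ValueError; skipped.
4. Outer `except ValueError` matches → res = 55.
Result: 55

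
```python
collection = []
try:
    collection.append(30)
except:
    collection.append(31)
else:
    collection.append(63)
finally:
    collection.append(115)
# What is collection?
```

Step-by-step execution trace:
1. try: `collection.append(30)` → collection = [30]. No exception raised.
2. `except` is skipped.
3. `else` runs: `collection.append(63)` → collection = [30, 63].
4. `finally` always runs: `collection.append(115)` → collection = [30, 63, 115].
Result: [30, 63, 115]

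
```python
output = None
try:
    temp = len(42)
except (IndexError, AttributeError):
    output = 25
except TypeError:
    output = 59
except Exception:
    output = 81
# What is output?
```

Step-by-step execution trace:
1. `temp = len(42)` raises TypeError.
2. `except (IndexError, AttributeError)` does not match TypeError; skipped.
3. `except TypeError` matches (exact type match) → output = 59.
4. `except Exception` is not reached.
Result: 59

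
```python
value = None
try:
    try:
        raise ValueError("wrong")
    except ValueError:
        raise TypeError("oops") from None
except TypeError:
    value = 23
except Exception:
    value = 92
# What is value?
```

Step-by-step execution trace:
1. Inner try raises ValueError; inner `except ValueError` catches it.
2. `raise TypeError(...) from None` raises TypeError (from None suppresses __context__, but the active exception is still TypeError).
3. Outer `except TypeError` matches → value = 23.
4. `except Exception` is not reached.
Result: 23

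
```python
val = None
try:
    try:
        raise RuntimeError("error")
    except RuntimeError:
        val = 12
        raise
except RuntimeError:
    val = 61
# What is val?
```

Step-by-step execution trace:
1. Inner try: `raise RuntimeError("error")` raises RuntimeError.
2. Inner `except RuntimeError` matches → val = 12.
3. bare `raise` re-raises the same RuntimeError.
4. Outer `except RuntimeError` matches → val = 61.
Result: 61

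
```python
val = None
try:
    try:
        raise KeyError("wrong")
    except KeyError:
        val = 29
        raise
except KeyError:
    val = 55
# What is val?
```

Step-by-step execution trace:
1. Inner try: `raise KeyError("wrong")` raises KeyError.
2. Inner `except KeyError` matches → val = 29.
3. bare `raise` re-raises the same KeyError.
4. Outer `except KeyError` matches → val = 55.
Result: 55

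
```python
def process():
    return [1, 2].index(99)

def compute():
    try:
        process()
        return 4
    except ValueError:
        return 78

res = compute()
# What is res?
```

Step-by-step execution trace:
1. `compute()` calls `process()`.
2. `process()` evaluates `[1, 2].index(99)`, which raises ValueError; it propagates to the caller.
3. `return 4` is not reached.
4. `except ValueError` in compute matches → returns 78.
5. res = 78.
Result: 78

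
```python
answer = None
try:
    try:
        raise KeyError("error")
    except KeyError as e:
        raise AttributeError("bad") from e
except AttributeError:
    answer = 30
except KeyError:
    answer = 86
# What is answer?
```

Step-by-step execution trace:
1. Inner try raises KeyError; inner `except KeyError as e` catches it.
2. `raise AttributeError(...) from e` raises AttributeError (KeyError is attached as __cause__, but only AttributeError is active).
3. Outer `except AttributeError` matches → answer = 30.
4. `except KeyError` is not reached.
Result: 30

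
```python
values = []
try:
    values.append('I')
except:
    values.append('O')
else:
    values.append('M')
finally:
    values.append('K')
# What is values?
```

Step-by-step execution trace:
1. try: `values.append('I')` → values = ['I']. No exception raised.
2. `except` is skipped.
3. `else` runs: `values.append('M')` → values = ['I', 'M'].
4. `finally` always runs: `values.append('K')` → values = ['I', 'M', 'K'].
Result: ['I', 'M', 'K']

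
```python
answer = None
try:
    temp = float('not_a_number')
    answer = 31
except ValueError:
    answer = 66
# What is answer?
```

Step-by-step execution trace:
1. `temp = float('not_a_number')` raises ValueError.
2. `answer = 31` is not reached.
3. `except ValueError` matches → answer = 66.
Result: 66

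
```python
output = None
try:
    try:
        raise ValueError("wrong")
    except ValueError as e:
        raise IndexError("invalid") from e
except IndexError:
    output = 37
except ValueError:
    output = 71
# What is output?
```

Step-by-step execution trace:
1. Inner try raises ValueError; inner `except ValueError as e` catches it.
2. `raise IndexError(...) from e` raises IndexError (ValueError is attached as __cause__, but only IndexError is active).
3. Outer `except IndexError` matches → output = 37.
4. `except ValueError` is not reached.
Result: 37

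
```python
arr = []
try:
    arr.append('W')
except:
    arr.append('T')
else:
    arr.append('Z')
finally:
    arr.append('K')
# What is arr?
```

Step-by-step execution trace:
1. try: `arr.append('W')` → arr = ['W']. No exception raised.
2. `except` is skipped.
3. `else` runs: `arr.append('Z')` → arr = ['W', 'Z'].
4. `finally` always runs: `arr.append('K')` → arr = ['W', 'Z', 'K'].
Result: ['W', 'Z', 'K']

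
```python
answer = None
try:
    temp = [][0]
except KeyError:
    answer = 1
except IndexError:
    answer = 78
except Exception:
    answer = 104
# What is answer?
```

Step-by-step execution trace:
1. `temp = [][0]` raises IndexError.
2. `except KeyError` does not match IndexError; skipped.
3. `except IndexError` matches → answer = 78.
4. Remaining except clauses are skipped.
Result: 78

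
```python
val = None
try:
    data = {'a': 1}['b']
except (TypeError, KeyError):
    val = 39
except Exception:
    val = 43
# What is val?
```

Step-by-step execution trace:
1. `data = {'a': 1}['b']` raises KeyError.
2. `except (TypeError, KeyError)` matches (KeyError is in the tuple) → val = 39.
3. `except Exception` is not reached.
Result: 39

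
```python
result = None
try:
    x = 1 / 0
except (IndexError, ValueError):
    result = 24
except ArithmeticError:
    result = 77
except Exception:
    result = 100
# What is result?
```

Step-by-step execution trace:
1. `x = 1 / 0` raises ZeroDivisionError.
2. `except (IndexError, ValueError)` does not match ZeroDivisionError; skipped.
3. `except ArithmeticError` matches (ZeroDivisionError is a subclass of ArithmeticError) → result = 77.
4. `except Exception` is not reached.
Result: 77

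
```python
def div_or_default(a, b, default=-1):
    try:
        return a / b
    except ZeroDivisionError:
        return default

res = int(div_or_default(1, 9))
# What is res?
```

Step-by-step execution trace:
1. `div_or_default(1, 9)` enters try: `return 1 / 9` → returns 0.1111111111111111. No exception raised.
2. `except ZeroDivisionError` is skipped.
3. `int(0.1111111111111111)` → 0 → res = 0.
Result: 0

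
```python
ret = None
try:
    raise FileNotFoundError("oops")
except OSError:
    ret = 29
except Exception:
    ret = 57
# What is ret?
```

Step-by-step execution trace:
1. `raise FileNotFoundError(...)` raises FileNotFoundError.
2. `except OSError` matches (FileNotFoundError is a subclass of OSError) → ret = 29.
3. `except Exception` is not reached.
Result: 29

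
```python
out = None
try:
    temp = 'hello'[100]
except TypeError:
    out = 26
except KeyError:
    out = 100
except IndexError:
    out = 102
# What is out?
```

Step-by-step execution trace:
1. `temp = 'hello'[100]` raises IndexError.
2. `except TypeError` does not match IndexError; skipped.
3. `except KeyError` does not match IndexError; skipped.
4. `except IndexError` matches → out = 102.
Result: 102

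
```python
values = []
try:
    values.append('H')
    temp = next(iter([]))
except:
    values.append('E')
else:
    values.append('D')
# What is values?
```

Step-by-step execution trace:
1. try: `values.append('H')` → values = ['H'].
2. `temp = next(iter([]))` raises StopIteration.
3. bare `except` matches → `values.append('E')` → values = ['H', 'E'].
4. `else` is skipped (an exception was raised).
Result: ['H', 'E']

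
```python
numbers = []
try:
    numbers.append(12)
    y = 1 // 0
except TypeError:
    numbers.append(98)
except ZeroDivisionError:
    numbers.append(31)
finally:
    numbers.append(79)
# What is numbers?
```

Step-by-step execution trace:
1. try: `numbers.append(12)` → numbers = [12].
2. `y = 1 // 0` raises ZeroDivisionError.
3. `except TypeError` does not match ZeroDivisionError; skipped.
4. `except ZeroDivisionError` matches → `numbers.append(31)` → numbers = [12, 31].
5. finally always runs: `numbers.append(79)` → numbers = [12, 31, 79].
Result: [12, 31, 79]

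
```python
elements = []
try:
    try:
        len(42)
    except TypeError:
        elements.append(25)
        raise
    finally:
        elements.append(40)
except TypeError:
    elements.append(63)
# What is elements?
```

Step-by-step execution trace:
1. Inner try: `len(42)` raises TypeError.
2. Inner `except TypeError` matches → `elements.append(25)` → elements = [25].
3. bare `raise` re-raises TypeError.
4. Inner `finally` runs during unwinding: `elements.append(40)` → elements = [25, 40].
5. Outer `except TypeError` matches → `elements.append(63)` → elements = [25, 40, 63].
Result: [25, 40, 63]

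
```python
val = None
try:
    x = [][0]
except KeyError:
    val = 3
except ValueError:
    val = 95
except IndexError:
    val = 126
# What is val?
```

Step-by-step execution trace:
1. `x = [][0]` raises IndexError.
2. `except KeyError` does not match IndexError; skipped.
3. `except ValueError` does not match IndexError; skipped.
4. `except IndexError` matches → val = 126.
Result: 126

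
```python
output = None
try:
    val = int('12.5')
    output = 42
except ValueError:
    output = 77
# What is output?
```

Step-by-step execution trace:
1. `val = int('12.5')` raises ValueError.
2. `output = 42` is not reached.
3. `except ValueError` matches → output = 77.
Result: 77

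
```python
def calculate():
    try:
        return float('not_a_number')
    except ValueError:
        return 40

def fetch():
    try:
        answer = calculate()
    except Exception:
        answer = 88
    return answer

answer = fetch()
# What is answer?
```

Step-by-step execution trace:
1. `fetch()` calls `calculate()`.
2. In calculate: `float('not_a_number')` raises ValueError; `except ValueError` catches it → returns 40.
3. In fetch: `answer = calculate()` → answer = 40. No exception reaches fetch.
4. `except Exception` is skipped; fetch returns 40.
5. answer = 40.
Result: 40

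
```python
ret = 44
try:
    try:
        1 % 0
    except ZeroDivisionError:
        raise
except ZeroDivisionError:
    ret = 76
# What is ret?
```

Step-by-step execution trace:
1. Inner try: `1 % 0` raises ZeroDivisionError.
2. Inner `except ZeroDivisionError` matches; bare `raise` re-raises the same ZeroDivisionError.
3. Outer `except ZeroDivisionError` matches → ret = 76.
Result: 76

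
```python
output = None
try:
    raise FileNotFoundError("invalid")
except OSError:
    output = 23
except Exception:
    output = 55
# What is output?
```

Step-by-step execution trace:
1. `raise FileNotFoundError(...)` raises FileNotFoundError.
2. `except OSError` matches (FileNotFoundError is a subclass of OSError) → output = 23.
3. `except Exception` is not reached.
Result: 23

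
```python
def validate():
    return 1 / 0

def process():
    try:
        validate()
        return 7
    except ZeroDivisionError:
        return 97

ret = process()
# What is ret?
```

Step-by-step execution trace:
1. `process()` calls `validate()`.
2. `validate()` evaluates `1 / 0`, which raises ZeroDivisionError; it propagates to the caller.
3. `return 7` is not reached.
4. `except ZeroDivisionError` in process matches → returns 97.
5. ret = 97.
Result: 97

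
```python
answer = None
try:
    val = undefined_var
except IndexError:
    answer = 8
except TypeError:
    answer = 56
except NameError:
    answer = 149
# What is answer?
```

Step-by-step execution trace:
1. `val = undefined_var` raises NameError.
2. `except IndexError` does not match NameError; skipped.
3. `except TypeError` does not match NameError; skipped.
4. `except NameError` matches → answer = 149.
Result: 149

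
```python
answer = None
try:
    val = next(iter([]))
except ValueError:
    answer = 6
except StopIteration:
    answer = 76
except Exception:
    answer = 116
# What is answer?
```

Step-by-step execution trace:
1. `val = next(iter([]))` raises StopIteration.
2. `except ValueError` does not match StopIteration; skipped.
3. `except StopIteration` matches → answer = 76.
4. Remaining except clauses are skipped.
Result: 76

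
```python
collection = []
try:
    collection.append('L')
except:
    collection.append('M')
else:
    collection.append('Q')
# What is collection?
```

Step-by-step execution trace:
1. try: `collection.append('L')` → collection = ['L']. No exception raised.
2. `except` is skipped.
3. `else` runs (try completed without exception): `collection.append('Q')` → collection = ['L', 'Q'].
Result: ['L', 'Q']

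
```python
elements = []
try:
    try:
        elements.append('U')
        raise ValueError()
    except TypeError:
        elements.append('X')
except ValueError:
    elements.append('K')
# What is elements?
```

Step-by-step execution trace:
1. Inner try: `elements.append('U')` → elements = ['U'].
2. `raise ValueError()` raises ValueError.
3. Inner `except TypeError` does not match ValueError; exception propagates to outer try.
4. Outer `except ValueError` matches → `elements.append('K')` → elements = ['U', 'K'].
Result: ['U', 'K']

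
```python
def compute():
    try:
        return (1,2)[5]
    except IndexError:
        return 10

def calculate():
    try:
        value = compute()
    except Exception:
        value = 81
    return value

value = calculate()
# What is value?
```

Step-by-step execution trace:
1. `calculate()` calls `compute()`.
2. In compute: `(1,2)[5]` raises IndexError; `except IndexError` catches it → returns 10.
3. In calculate: `value = compute()` → value = 10. No exception reaches calculate.
4. `except Exception` is skipped; calculate returns 10.
5. value = 10.
Result: 10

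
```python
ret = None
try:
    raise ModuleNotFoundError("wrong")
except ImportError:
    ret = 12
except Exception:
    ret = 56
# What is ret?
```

Step-by-step execution trace:
1. `raise ModuleNotFoundError(...)` raises ModuleNotFoundError.
2. `except ImportError` matches (ModuleNotFoundError is a subclass of ImportError) → ret = 12.
3. `except Exception` is not reached.
Result: 12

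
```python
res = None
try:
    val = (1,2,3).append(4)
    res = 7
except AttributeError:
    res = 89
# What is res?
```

Step-by-step execution trace:
1. `val = (1,2,3).append(4)` raises AttributeError.
2. `res = 7` is not reached.
3. `except AttributeError` matches → res = 89.
Result: 89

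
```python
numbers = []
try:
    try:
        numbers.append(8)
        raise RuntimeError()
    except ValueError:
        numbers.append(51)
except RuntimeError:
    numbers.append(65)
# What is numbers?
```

Step-by-step execution trace:
1. Inner try: `numbers.append(8)` → numbers = [8].
2. `raise RuntimeError()` raises RuntimeError.
3. Inner `except ValueError` does not match RuntimeError; exception propagates to outer try.
4. Outer `except RuntimeError` matches → `numbers.append(65)` → numbers = [8, 65].
Result: [8, 65]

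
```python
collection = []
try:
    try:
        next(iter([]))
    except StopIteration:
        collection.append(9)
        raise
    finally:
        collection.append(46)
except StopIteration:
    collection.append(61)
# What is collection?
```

Step-by-step execution trace:
1. Inner try: `next(iter([]))` raises StopIteration.
2. Inner `except StopIteration` matches → `collection.append(9)` → collection = [9].
3. bare `raise` re-raises StopIteration.
4. Inner `finally` runs during unwinding: `collection.append(46)` → collection = [9, 46].
5. Outer `except StopIteration` matches → `collection.append(61)` → collection = [9, 46, 61].
Result: [9, 46, 61]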